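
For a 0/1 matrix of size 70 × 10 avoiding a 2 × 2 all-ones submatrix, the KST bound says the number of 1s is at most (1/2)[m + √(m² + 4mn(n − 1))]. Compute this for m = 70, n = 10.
z(70, 10; 2, 2) ≤ (1/2)[70 + √(70² + 4·70·10·9)] = (1/2)[70 + √30100] = 121.7468

Kővári–Sós–Turán: let r_1, ..., r_70 be the row sums and z = Σ r_i the total number of 1s. Each pair of columns can share at most one row with both entries 1 (else a 2×2 all-ones block appears), so Σ_i C(r_i, 2) ≤ C(10, 2) = 45. By convexity Σ_i C(r_i, 2) ≥ 70·C(z/70, 2) = z(z − 70)/(2·70), giving z² − 70z − 70·10·9 ≤ 0 and hence z ≤ (1/2)[70 + √(4900 + 4·6300)] = (1/2)[70 + √30100] ≈ (1/2)(70 + 173.4935) = 121.7468.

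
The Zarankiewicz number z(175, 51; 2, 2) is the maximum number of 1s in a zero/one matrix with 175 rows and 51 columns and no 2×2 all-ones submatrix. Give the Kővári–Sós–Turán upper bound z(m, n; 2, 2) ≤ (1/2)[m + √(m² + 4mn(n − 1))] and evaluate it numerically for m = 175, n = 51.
z(175, 51; 2, 2) ≤ (1/2)[175 + √(175² + 4·175·51·50)] = (1/2)[175 + √1815625] = 761.2256

Kővári–Sós–Turán: let r_1, ..., r_175 be the row sums and z = Σ r_i the total number of 1s. Each pair of columns can share at most one row with both entries 1 (else a 2×2 all-ones block appears), so Σ_i C(r_i, 2) ≤ C(51, 2) = 1275. By convexity Σ_i C(r_i, 2) ≥ 175·C(z/175, 2) = z(z − 175)/(2·175), giving z² − 175z − 175·51·50 ≤ 0 and hence z ≤ (1/2)[175 + √(30625 + 4·446250)] = (1/2)[175 + √1815625] ≈ (1/2)(175 + 1347.4513) = 761.2256.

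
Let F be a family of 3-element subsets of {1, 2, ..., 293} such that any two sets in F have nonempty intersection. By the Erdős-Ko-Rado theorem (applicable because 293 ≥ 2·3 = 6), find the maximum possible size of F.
max |F| = C(292, 2) = 42486

Erdős-Ko-Rado (1961): when n ≥ 2k, max |F| = C(n−1, k−1). The bound is attained by the star {A : i ∈ A} for any fixed i ∈ [n]. Here C(293−1, 3−1) = C(292, 2) = 42486.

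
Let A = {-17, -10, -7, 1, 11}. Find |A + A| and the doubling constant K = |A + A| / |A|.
K = |A + A| / |A| = 14/5

Enumerate A + A = {a + b : a, b ∈ A}. With |A| = 5, there are |A|^2 = 25 ordered sum pairs; collecting distinct values, A + A = {-34, -27, -24, -20, -17, -16, -14, -9, -6, 1, 2, 4, 12, 22}, so |A + A| = 14. Thus K = 14/5. For comparison, the minimum possible |A + A| over all 5-element sets is 2·5 − 1 = 9 (so min K = 9/5), attained only by arithmetic progressions.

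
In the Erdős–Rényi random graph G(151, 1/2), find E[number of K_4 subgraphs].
E[# K_4] = C(151, 4) · (1/2)^C(4, 2) = 20811575 / 2^6 = 325180.859375

For each 4-subset S of vertices (there are C(151, 4) = 20811575 such S), let X_S = 1 if S induces a K_4 (all C(4, 2) = 6 edges present). Then P(X_S = 1) = (1/2)^6 = 1/64. By linearity of expectation, E[# K_4] = C(151, 4) · (1/2)^6 = 20811575 / 64 = 325180.859375.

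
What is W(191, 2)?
W(191, 2) = 191 + 1 = 192

A 2-term AP is any pair of integers, so a monochromatic 2-AP exists iff some colour is used at least twice. With 191 colours, the colouring i ↦ i on {1, ..., 191} uses each colour once, avoiding any monochromatic pair, so W(191, 2) > 191. For {1, ..., 192}, pigeonhole forces two integers of the same colour, which form a monochromatic 2-AP. Hence W(191, 2) = 192.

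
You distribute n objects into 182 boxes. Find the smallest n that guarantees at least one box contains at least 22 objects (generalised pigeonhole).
n = (22 − 1)·182 + 1 = 3823

By the generalised pigeonhole principle, to guarantee some box contains ≥ r objects we need more than (r − 1) · k objects total. Threshold: n = (r − 1) · k + 1. With r = 22 and k = 182: n = 21 · 182 + 1 = 3822 + 1 = 3823. For n = 3822 = 21 · 182, we can put exactly 21 objects in every box, avoiding 22 in any single one — so 3823 is tight.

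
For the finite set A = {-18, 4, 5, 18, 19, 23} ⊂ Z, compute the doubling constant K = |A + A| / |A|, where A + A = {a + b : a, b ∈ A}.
K = |A + A| / |A| = 20/6 = 10/3

Enumerate A + A = {a + b : a, b ∈ A}. With |A| = 6, there are |A|^2 = 36 ordered sum pairs; collecting distinct values, A + A = {-36, -14, -13, 0, 1, 5, 8, 9, 10, 22, 23, 24, 27, 28, 36, 37, 38, 41, 42, 46}, so |A + A| = 20. Thus K = 20/6 = 10/3. For comparison, the minimum possible |A + A| over all 6-element sets is 2·6 − 1 = 11 (so min K = 11/6), attained only by arithmetic progressions.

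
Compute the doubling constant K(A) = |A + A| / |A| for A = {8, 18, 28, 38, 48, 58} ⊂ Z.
K = |A + A| / |A| = 11/6

Enumerate A + A = {a + b : a, b ∈ A}. With |A| = 6, there are |A|^2 = 36 ordered sum pairs; collecting distinct values, A + A = {16, 26, 36, 46, 56, 66, 76, 86, 96, 106, 116}, so |A + A| = 11. Thus K = 11/6. Here |A + A| = 2|A| − 1 = 11, the minimum possible — so K = 11/6 is minimal, which holds iff A is an arithmetic progression.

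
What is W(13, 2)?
W(13, 2) = 13 + 1 = 14

A 2-term AP is any pair of integers, so a monochromatic 2-AP exists iff some colour is used at least twice. With 13 colours, the colouring i ↦ i on {1, ..., 13} uses each colour once, avoiding any monochromatic pair, so W(13, 2) > 13. For {1, ..., 14}, pigeonhole forces two integers of the same colour, which form a monochromatic 2-AP. Hence W(13, 2) = 14.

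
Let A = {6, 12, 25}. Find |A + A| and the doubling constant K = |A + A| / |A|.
K = |A + A| / |A| = 6/3 = 2

Enumerate A + A = {a + b : a, b ∈ A}. With |A| = 3, there are |A|^2 = 9 ordered sum pairs; collecting distinct values, A + A = {12, 18, 24, 31, 37, 50}, so |A + A| = 6. Thus K = 6/3 = 2. For comparison, the minimum possible |A + A| over all 3-element sets is 2·3 − 1 = 5 (so min K = 5/3), attained only by arithmetic progressions.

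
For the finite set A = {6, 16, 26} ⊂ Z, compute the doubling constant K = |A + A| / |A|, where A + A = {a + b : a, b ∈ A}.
K = |A + A| / |A| = 5/3

Enumerate A + A = {a + b : a, b ∈ A}. With |A| = 3, there are |A|^2 = 9 ordered sum pairs; collecting distinct values, A + A = {12, 22, 32, 42, 52}, so |A + A| = 5. Thus K = 5/3. Here |A + A| = 2|A| − 1 = 5, the minimum possible — so K = 5/3 is minimal, which holds iff A is an arithmetic progression.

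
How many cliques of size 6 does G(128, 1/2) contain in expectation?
E[# K_6] = C(128, 6) · (1/2)^C(6, 2) = 5423611200 / 2^15 = 84743925/512 ≈ 165515.478516

For each 6-subset S of vertices (there are C(128, 6) = 5423611200 such S), let X_S = 1 if S induces a K_6 (all C(6, 2) = 15 edges present). Then P(X_S = 1) = (1/2)^15 = 1/32768. By linearity of expectation, E[# K_6] = C(128, 6) · (1/2)^15 = 5423611200 / 32768 = 84743925/512 ≈ 165515.478516.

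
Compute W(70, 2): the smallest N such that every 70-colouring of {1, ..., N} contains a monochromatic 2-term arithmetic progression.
W(70, 2) = 70 + 1 = 71

A 2-term AP is any pair of integers, so a monochromatic 2-AP exists iff some colour is used at least twice. With 70 colours, the colouring i ↦ i on {1, ..., 70} uses each colour once, avoiding any monochromatic pair, so W(70, 2) > 70. For {1, ..., 71}, pigeonhole forces two integers of the same colour, which form a monochromatic 2-AP. Hence W(70, 2) = 71.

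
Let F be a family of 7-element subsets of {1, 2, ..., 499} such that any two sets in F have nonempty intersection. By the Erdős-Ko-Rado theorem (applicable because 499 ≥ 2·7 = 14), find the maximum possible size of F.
max |F| = C(498, 6) = 20554834231932

Erdős-Ko-Rado (1961): when n ≥ 2k, max |F| = C(n−1, k−1). The bound is attained by the star {A : i ∈ A} for any fixed i ∈ [n]. Here C(499−1, 7−1) = C(498, 6) = 20554834231932.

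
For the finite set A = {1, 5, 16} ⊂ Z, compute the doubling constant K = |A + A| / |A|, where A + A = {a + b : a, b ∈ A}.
K = |A + A| / |A| = 6/3 = 2

Enumerate A + A = {a + b : a, b ∈ A}. With |A| = 3, there are |A|^2 = 9 ordered sum pairs; collecting distinct values, A + A = {2, 6, 10, 17, 21, 32}, so |A + A| = 6. Thus K = 6/3 = 2. For comparison, the minimum possible |A + A| over all 3-element sets is 2·3 − 1 = 5 (so min K = 5/3), attained only by arithmetic progressions.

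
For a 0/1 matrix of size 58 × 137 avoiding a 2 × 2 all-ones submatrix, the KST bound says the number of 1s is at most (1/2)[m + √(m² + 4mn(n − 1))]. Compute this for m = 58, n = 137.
z(58, 137; 2, 2) ≤ (1/2)[58 + √(58² + 4·58·137·136)] = (1/2)[58 + √4325988] = 1068.9505

Kővári–Sós–Turán: let r_1, ..., r_58 be the row sums and z = Σ r_i the total number of 1s. Each pair of columns can share at most one row with both entries 1 (else a 2×2 all-ones block appears), so Σ_i C(r_i, 2) ≤ C(137, 2) = 9316. By convexity Σ_i C(r_i, 2) ≥ 58·C(z/58, 2) = z(z − 58)/(2·58), giving z² − 58z − 58·137·136 ≤ 0 and hence z ≤ (1/2)[58 + √(3364 + 4·1080656)] = (1/2)[58 + √4325988] ≈ (1/2)(58 + 2079.901) = 1068.9505.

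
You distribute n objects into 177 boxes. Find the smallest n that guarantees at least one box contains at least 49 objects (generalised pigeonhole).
n = (49 − 1)·177 + 1 = 8497

By the generalised pigeonhole principle, to guarantee some box contains ≥ r objects we need more than (r − 1) · k objects total. Threshold: n = (r − 1) · k + 1. With r = 49 and k = 177: n = 48 · 177 + 1 = 8496 + 1 = 8497. For n = 8496 = 48 · 177, we can put exactly 48 objects in every box, avoiding 49 in any single one — so 8497 is tight.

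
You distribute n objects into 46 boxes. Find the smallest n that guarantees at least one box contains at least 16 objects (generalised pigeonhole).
n = (16 − 1)·46 + 1 = 691

By the generalised pigeonhole principle, to guarantee some box contains ≥ r objects we need more than (r − 1) · k objects total. Threshold: n = (r − 1) · k + 1. With r = 16 and k = 46: n = 15 · 46 + 1 = 690 + 1 = 691. For n = 690 = 15 · 46, we can put exactly 15 objects in every box, avoiding 16 in any single one — so 691 is tight.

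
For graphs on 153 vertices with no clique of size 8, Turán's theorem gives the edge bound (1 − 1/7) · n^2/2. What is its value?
Turán density bound = (6/7) · 153^2/2 = 70227/7 ≈ 10032.4286

Turán's theorem: ex(n, K_{r+1}) is achieved by the complete r-partite Turán graph T(n, r) with parts as balanced as possible, and is at most (1 − 1/r) · n^2/2. For r = 7, n = 153: the density bound is (6/7) · 23409/2 = 70227/7 ≈ 10032.4286. The integer-valued extremum is e(T(153, 7)) = 10032, which is strictly less than the density bound 70227/7 since 7 ∤ 153 (the parts of T(153, 7) cannot all be equal).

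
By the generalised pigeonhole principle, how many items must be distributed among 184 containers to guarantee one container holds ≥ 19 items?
n = (19 − 1)·184 + 1 = 3313

By the generalised pigeonhole principle, to guarantee some box contains ≥ r objects we need more than (r − 1) · k objects total. Threshold: n = (r − 1) · k + 1. With r = 19 and k = 184: n = 18 · 184 + 1 = 3312 + 1 = 3313. For n = 3312 = 18 · 184, we can put exactly 18 objects in every box, avoiding 19 in any single one — so 3313 is tight.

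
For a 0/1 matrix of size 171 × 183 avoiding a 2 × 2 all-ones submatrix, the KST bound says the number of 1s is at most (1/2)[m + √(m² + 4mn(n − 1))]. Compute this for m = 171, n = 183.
z(171, 183; 2, 2) ≤ (1/2)[171 + √(171² + 4·171·183·182)] = (1/2)[171 + √22810545] = 2473.5193

Kővári–Sós–Turán: let r_1, ..., r_171 be the row sums and z = Σ r_i the total number of 1s. Each pair of columns can share at most one row with both entries 1 (else a 2×2 all-ones block appears), so Σ_i C(r_i, 2) ≤ C(183, 2) = 16653. By convexity Σ_i C(r_i, 2) ≥ 171·C(z/171, 2) = z(z − 171)/(2·171), giving z² − 171z − 171·183·182 ≤ 0 and hence z ≤ (1/2)[171 + √(29241 + 4·5695326)] = (1/2)[171 + √22810545] ≈ (1/2)(171 + 4776.0386) = 2473.5193.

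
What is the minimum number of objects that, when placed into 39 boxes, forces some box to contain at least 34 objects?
n = (34 − 1)·39 + 1 = 1288

By the generalised pigeonhole principle, to guarantee some box contains ≥ r objects we need more than (r − 1) · k objects total. Threshold: n = (r − 1) · k + 1. With r = 34 and k = 39: n = 33 · 39 + 1 = 1287 + 1 = 1288. For n = 1287 = 33 · 39, we can put exactly 33 objects in every box, avoiding 34 in any single one — so 1288 is tight.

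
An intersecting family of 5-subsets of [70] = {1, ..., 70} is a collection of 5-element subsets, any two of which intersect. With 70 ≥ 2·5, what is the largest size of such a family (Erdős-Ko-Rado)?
max |F| = C(69, 4) = 864501

Erdős-Ko-Rado (1961): when n ≥ 2k, max |F| = C(n−1, k−1). The bound is attained by the star {A : i ∈ A} for any fixed i ∈ [n]. Here C(70−1, 5−1) = C(69, 4) = 864501.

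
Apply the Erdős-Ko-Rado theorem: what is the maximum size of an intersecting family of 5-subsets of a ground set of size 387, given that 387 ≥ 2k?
max |F| = C(386, 4) = 910682080

Erdős-Ko-Rado (1961): when n ≥ 2k, max |F| = C(n−1, k−1). The bound is attained by the star {A : i ∈ A} for any fixed i ∈ [n]. Here C(387−1, 5−1) = C(386, 4) = 910682080.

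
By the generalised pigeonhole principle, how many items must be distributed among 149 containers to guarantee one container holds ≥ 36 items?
n = (36 − 1)·149 + 1 = 5216

By the generalised pigeonhole principle, to guarantee some box contains ≥ r objects we need more than (r − 1) · k objects total. Threshold: n = (r − 1) · k + 1. With r = 36 and k = 149: n = 35 · 149 + 1 = 5215 + 1 = 5216. For n = 5215 = 35 · 149, we can put exactly 35 objects in every box, avoiding 36 in any single one — so 5216 is tight.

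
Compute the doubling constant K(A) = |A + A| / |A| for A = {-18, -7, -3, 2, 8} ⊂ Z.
K = |A + A| / |A| = 14/5

Enumerate A + A = {a + b : a, b ∈ A}. With |A| = 5, there are |A|^2 = 25 ordered sum pairs; collecting distinct values, A + A = {-36, -25, -21, -16, -14, -10, -6, -5, -1, 1, 4, 5, 10, 16}, so |A + A| = 14. Thus K = 14/5. For comparison, the minimum possible |A + A| over all 5-element sets is 2·5 − 1 = 9 (so min K = 9/5), attained only by arithmetic progressions.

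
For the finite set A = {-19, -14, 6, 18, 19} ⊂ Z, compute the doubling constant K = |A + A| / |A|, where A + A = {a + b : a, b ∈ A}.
K = |A + A| / |A| = 15/5 = 3

Enumerate A + A = {a + b : a, b ∈ A}. With |A| = 5, there are |A|^2 = 25 ordered sum pairs; collecting distinct values, A + A = {-38, -33, -28, -13, -8, -1, 0, 4, 5, 12, 24, 25, 36, 37, 38}, so |A + A| = 15. Thus K = 15/5 = 3. For comparison, the minimum possible |A + A| over all 5-element sets is 2·5 − 1 = 9 (so min K = 9/5), attained only by arithmetic progressions.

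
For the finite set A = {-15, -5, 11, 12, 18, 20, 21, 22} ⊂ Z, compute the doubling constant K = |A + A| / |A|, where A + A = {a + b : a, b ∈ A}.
K = |A + A| / |A| = 30/8 = 15/4

Enumerate A + A = {a + b : a, b ∈ A}. With |A| = 8, there are |A|^2 = 64 ordered sum pairs; collecting distinct values, A + A = {-30, -20, -10, -4, -3, 3, 5, 6, 7, 13, 15, 16, 17, 22, 23, 24, 29, 30, 31, 32, 33, 34, 36, 38, 39, 40, 41, 42, 43, 44}, so |A + A| = 30. Thus K = 30/8 = 15/4. For comparison, the minimum possible |A + A| over all 8-element sets is 2·8 − 1 = 15 (so min K = 15/8), attained only by arithmetic progressions.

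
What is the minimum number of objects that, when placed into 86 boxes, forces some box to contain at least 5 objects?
n = (5 − 1)·86 + 1 = 345

By the generalised pigeonhole principle, to guarantee some box contains ≥ r objects we need more than (r − 1) · k objects total. Threshold: n = (r − 1) · k + 1. With r = 5 and k = 86: n = 4 · 86 + 1 = 344 + 1 = 345. For n = 344 = 4 · 86, we can put exactly 4 objects in every box, avoiding 5 in any single one — so 345 is tight.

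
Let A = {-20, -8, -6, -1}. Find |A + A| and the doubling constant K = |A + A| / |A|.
K = |A + A| / |A| = 10/4 = 5/2

Enumerate A + A = {a + b : a, b ∈ A}. With |A| = 4, there are |A|^2 = 16 ordered sum pairs; collecting distinct values, A + A = {-40, -28, -26, -21, -16, -14, -12, -9, -7, -2}, so |A + A| = 10. Thus K = 10/4 = 5/2. For comparison, the minimum possible |A + A| over all 4-element sets is 2·4 − 1 = 7 (so min K = 7/4), attained only by arithmetic progressions.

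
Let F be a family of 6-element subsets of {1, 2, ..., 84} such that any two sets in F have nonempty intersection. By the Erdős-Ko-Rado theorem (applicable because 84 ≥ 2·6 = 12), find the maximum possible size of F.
max |F| = C(83, 5) = 29034396

The Erdős-Ko-Rado theorem states: for n ≥ 2k, an intersecting family of k-subsets of an n-element set has size at most C(n − 1, k − 1), with equality for 'star' families {A ⊆ [n] : |A| = k, i ∈ A} (fix an element i). For n = 84, k = 6: C(83, 5) = 29034396.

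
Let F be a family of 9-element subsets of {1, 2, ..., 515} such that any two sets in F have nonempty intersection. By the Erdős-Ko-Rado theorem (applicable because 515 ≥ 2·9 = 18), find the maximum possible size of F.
max |F| = C(514, 8) = 114395897999118528

Erdős-Ko-Rado (1961): when n ≥ 2k, max |F| = C(n−1, k−1). The bound is attained by the star {A : i ∈ A} for any fixed i ∈ [n]. Here C(515−1, 9−1) = C(514, 8) = 114395897999118528.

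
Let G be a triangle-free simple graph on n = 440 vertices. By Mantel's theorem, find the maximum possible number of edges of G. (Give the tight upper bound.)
ex(440, K_3) = ⌊440^2/4⌋ = 48400

Mantel (1907): a triangle-free graph on n vertices has at most ⌊n^2/4⌋ edges, with equality for the complete bipartite graph K_{⌊n/2⌋, ⌈n/2⌉}. For n = 440: ⌊440^2/4⌋ = ⌊193600/4⌋ = 48400. The extremal graph is K_{220, 220}, which has 220·220 = 48400 edges.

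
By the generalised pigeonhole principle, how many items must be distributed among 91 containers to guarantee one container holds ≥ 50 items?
n = (50 − 1)·91 + 1 = 4460

By the generalised pigeonhole principle, to guarantee some box contains ≥ r objects we need more than (r − 1) · k objects total. Threshold: n = (r − 1) · k + 1. With r = 50 and k = 91: n = 49 · 91 + 1 = 4459 + 1 = 4460. For n = 4459 = 49 · 91, we can put exactly 49 objects in every box, avoiding 50 in any single one — so 4460 is tight.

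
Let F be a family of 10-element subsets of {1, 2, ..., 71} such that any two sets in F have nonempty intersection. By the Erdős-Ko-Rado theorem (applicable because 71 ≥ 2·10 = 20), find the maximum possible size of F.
max |F| = C(70, 9) = 65033528560

The Erdős-Ko-Rado theorem states: for n ≥ 2k, an intersecting family of k-subsets of an n-element set has size at most C(n − 1, k − 1), with equality for 'star' families {A ⊆ [n] : |A| = k, i ∈ A} (fix an element i). For n = 71, k = 10: C(70, 9) = 65033528560.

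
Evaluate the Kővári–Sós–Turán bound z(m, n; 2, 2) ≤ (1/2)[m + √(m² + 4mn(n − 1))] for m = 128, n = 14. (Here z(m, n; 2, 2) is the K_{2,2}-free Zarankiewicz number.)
z(128, 14; 2, 2) ≤ (1/2)[128 + √(128² + 4·128·14·13)] = (1/2)[128 + √109568] = 229.5053

Kővári–Sós–Turán: let r_1, ..., r_128 be the row sums and z = Σ r_i the total number of 1s. Each pair of columns can share at most one row with both entries 1 (else a 2×2 all-ones block appears), so Σ_i C(r_i, 2) ≤ C(14, 2) = 91. By convexity Σ_i C(r_i, 2) ≥ 128·C(z/128, 2) = z(z − 128)/(2·128), giving z² − 128z − 128·14·13 ≤ 0 and hence z ≤ (1/2)[128 + √(16384 + 4·23296)] = (1/2)[128 + √109568] ≈ (1/2)(128 + 331.0106) = 229.5053.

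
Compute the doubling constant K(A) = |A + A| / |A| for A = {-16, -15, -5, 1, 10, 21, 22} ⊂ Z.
K = |A + A| / |A| = 26/7

Enumerate A + A = {a + b : a, b ∈ A}. With |A| = 7, there are |A|^2 = 49 ordered sum pairs; collecting distinct values, A + A = {-32, -31, -30, -21, -20, -15, -14, -10, -6, -5, -4, 2, 5, 6, 7, 11, 16, 17, 20, 22, 23, 31, 32, 42, 43, 44}, so |A + A| = 26. Thus K = 26/7. For comparison, the minimum possible |A + A| over all 7-element sets is 2·7 − 1 = 13 (so min K = 13/7), attained only by arithmetic progressions.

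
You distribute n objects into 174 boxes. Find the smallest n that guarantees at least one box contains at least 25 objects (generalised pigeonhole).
n = (25 − 1)·174 + 1 = 4177

By the generalised pigeonhole principle, to guarantee some box contains ≥ r objects we need more than (r − 1) · k objects total. Threshold: n = (r − 1) · k + 1. With r = 25 and k = 174: n = 24 · 174 + 1 = 4176 + 1 = 4177. For n = 4176 = 24 · 174, we can put exactly 24 objects in every box, avoiding 25 in any single one — so 4177 is tight.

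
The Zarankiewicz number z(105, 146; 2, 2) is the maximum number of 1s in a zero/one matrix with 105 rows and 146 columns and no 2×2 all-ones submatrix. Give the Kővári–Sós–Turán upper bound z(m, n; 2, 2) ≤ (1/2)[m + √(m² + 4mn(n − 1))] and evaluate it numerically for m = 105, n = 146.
z(105, 146; 2, 2) ≤ (1/2)[105 + √(105² + 4·105·146·145)] = (1/2)[105 + √8902425] = 1544.3466

Kővári–Sós–Turán: let r_1, ..., r_105 be the row sums and z = Σ r_i the total number of 1s. Each pair of columns can share at most one row with both entries 1 (else a 2×2 all-ones block appears), so Σ_i C(r_i, 2) ≤ C(146, 2) = 10585. By convexity Σ_i C(r_i, 2) ≥ 105·C(z/105, 2) = z(z − 105)/(2·105), giving z² − 105z − 105·146·145 ≤ 0 and hence z ≤ (1/2)[105 + √(11025 + 4·2222850)] = (1/2)[105 + √8902425] ≈ (1/2)(105 + 2983.6932) = 1544.3466.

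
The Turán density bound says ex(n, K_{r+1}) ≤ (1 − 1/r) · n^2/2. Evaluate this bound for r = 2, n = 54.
Turán density bound = (1/2) · 54^2/2 = 729

Turán's theorem: ex(n, K_{r+1}) is achieved by the complete r-partite Turán graph T(n, r) with parts as balanced as possible, and is at most (1 − 1/r) · n^2/2. For r = 2, n = 54: the density bound is (1/2) · 2916/2 = 729. Since 2 ∣ 54, the Turán graph T(54, 2) has parts of equal size 27, and its edge count e(T(54, 2)) = 729 attains the density bound exactly.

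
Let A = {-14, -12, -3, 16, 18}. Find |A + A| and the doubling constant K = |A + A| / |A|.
K = |A + A| / |A| = 14/5

Enumerate A + A = {a + b : a, b ∈ A}. With |A| = 5, there are |A|^2 = 25 ordered sum pairs; collecting distinct values, A + A = {-28, -26, -24, -17, -15, -6, 2, 4, 6, 13, 15, 32, 34, 36}, so |A + A| = 14. Thus K = 14/5. For comparison, the minimum possible |A + A| over all 5-element sets is 2·5 − 1 = 9 (so min K = 9/5), attained only by arithmetic progressions.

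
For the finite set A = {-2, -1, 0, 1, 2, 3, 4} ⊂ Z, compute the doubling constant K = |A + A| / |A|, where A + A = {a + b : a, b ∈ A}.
K = |A + A| / |A| = 13/7

Enumerate A + A = {a + b : a, b ∈ A}. With |A| = 7, there are |A|^2 = 49 ordered sum pairs; collecting distinct values, A + A = {-4, -3, -2, -1, 0, 1, 2, 3, 4, 5, 6, 7, 8}, so |A + A| = 13. Thus K = 13/7. Here |A + A| = 2|A| − 1 = 13, the minimum possible — so K = 13/7 is minimal, which holds iff A is an arithmetic progression.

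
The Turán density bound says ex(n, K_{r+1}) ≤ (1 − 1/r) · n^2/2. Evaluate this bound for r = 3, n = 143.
Turán density bound = (2/3) · 143^2/2 = 20449/3 ≈ 6816.3333

Turán's theorem: ex(n, K_{r+1}) is achieved by the complete r-partite Turán graph T(n, r) with parts as balanced as possible, and is at most (1 − 1/r) · n^2/2. For r = 3, n = 143: the density bound is (2/3) · 20449/2 = 20449/3 ≈ 6816.3333. The integer-valued extremum is e(T(143, 3)) = 6816, which is strictly less than the density bound 20449/3 since 3 ∤ 143 (the parts of T(143, 3) cannot all be equal).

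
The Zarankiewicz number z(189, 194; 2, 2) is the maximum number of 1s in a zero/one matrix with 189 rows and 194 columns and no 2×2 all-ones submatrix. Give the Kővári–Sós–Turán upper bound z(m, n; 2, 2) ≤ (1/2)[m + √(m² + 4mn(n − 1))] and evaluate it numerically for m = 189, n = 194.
z(189, 194; 2, 2) ≤ (1/2)[189 + √(189² + 4·189·194·193)] = (1/2)[189 + √28341873] = 2756.3543

Kővári–Sós–Turán: let r_1, ..., r_189 be the row sums and z = Σ r_i the total number of 1s. Each pair of columns can share at most one row with both entries 1 (else a 2×2 all-ones block appears), so Σ_i C(r_i, 2) ≤ C(194, 2) = 18721. By convexity Σ_i C(r_i, 2) ≥ 189·C(z/189, 2) = z(z − 189)/(2·189), giving z² − 189z − 189·194·193 ≤ 0 and hence z ≤ (1/2)[189 + √(35721 + 4·7076538)] = (1/2)[189 + √28341873] ≈ (1/2)(189 + 5323.7086) = 2756.3543.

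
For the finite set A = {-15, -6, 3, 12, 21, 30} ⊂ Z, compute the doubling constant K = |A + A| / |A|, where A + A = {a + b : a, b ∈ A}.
K = |A + A| / |A| = 11/6

Enumerate A + A = {a + b : a, b ∈ A}. With |A| = 6, there are |A|^2 = 36 ordered sum pairs; collecting distinct values, A + A = {-30, -21, -12, -3, 6, 15, 24, 33, 42, 51, 60}, so |A + A| = 11. Thus K = 11/6. Here |A + A| = 2|A| − 1 = 11, the minimum possible — so K = 11/6 is minimal, which holds iff A is an arithmetic progression.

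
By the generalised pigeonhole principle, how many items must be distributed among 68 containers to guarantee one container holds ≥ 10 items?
n = (10 − 1)·68 + 1 = 613

By the generalised pigeonhole principle, to guarantee some box contains ≥ r objects we need more than (r − 1) · k objects total. Threshold: n = (r − 1) · k + 1. With r = 10 and k = 68: n = 9 · 68 + 1 = 612 + 1 = 613. For n = 612 = 9 · 68, we can put exactly 9 objects in every box, avoiding 10 in any single one — so 613 is tight.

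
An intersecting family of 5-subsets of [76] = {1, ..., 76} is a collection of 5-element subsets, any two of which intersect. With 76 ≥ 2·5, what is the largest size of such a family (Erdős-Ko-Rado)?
max |F| = C(75, 4) = 1215450

The Erdős-Ko-Rado theorem states: for n ≥ 2k, an intersecting family of k-subsets of an n-element set has size at most C(n − 1, k − 1), with equality for 'star' families {A ⊆ [n] : |A| = k, i ∈ A} (fix an element i). For n = 76, k = 5: C(75, 4) = 1215450.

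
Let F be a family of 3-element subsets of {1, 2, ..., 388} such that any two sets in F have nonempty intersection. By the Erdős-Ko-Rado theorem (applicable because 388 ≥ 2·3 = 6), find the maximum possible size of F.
max |F| = C(387, 2) = 74691

Erdős-Ko-Rado (1961): when n ≥ 2k, max |F| = C(n−1, k−1). The bound is attained by the star {A : i ∈ A} for any fixed i ∈ [n]. Here C(388−1, 3−1) = C(387, 2) = 74691.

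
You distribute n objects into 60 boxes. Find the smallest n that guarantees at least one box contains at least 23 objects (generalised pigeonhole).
n = (23 − 1)·60 + 1 = 1321

By the generalised pigeonhole principle, to guarantee some box contains ≥ r objects we need more than (r − 1) · k objects total. Threshold: n = (r − 1) · k + 1. With r = 23 and k = 60: n = 22 · 60 + 1 = 1320 + 1 = 1321. For n = 1320 = 22 · 60, we can put exactly 22 objects in every box, avoiding 23 in any single one — so 1321 is tight.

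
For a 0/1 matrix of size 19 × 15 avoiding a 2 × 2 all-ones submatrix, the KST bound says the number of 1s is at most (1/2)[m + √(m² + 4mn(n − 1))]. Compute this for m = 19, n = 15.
z(19, 15; 2, 2) ≤ (1/2)[19 + √(19² + 4·19·15·14)] = (1/2)[19 + √16321] = 73.3768

Kővári–Sós–Turán: let r_1, ..., r_19 be the row sums and z = Σ r_i the total number of 1s. Each pair of columns can share at most one row with both entries 1 (else a 2×2 all-ones block appears), so Σ_i C(r_i, 2) ≤ C(15, 2) = 105. By convexity Σ_i C(r_i, 2) ≥ 19·C(z/19, 2) = z(z − 19)/(2·19), giving z² − 19z − 19·15·14 ≤ 0 and hence z ≤ (1/2)[19 + √(361 + 4·3990)] = (1/2)[19 + √16321] ≈ (1/2)(19 + 127.7537) = 73.3768.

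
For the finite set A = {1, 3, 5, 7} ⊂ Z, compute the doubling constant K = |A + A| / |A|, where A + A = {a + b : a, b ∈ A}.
K = |A + A| / |A| = 7/4

Enumerate A + A = {a + b : a, b ∈ A}. With |A| = 4, there are |A|^2 = 16 ordered sum pairs; collecting distinct values, A + A = {2, 4, 6, 8, 10, 12, 14}, so |A + A| = 7. Thus K = 7/4. Here |A + A| = 2|A| − 1 = 7, the minimum possible — so K = 7/4 is minimal, which holds iff A is an arithmetic progression.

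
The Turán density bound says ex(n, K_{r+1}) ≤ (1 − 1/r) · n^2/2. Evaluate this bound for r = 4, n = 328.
Turán density bound = (3/4) · 328^2/2 = 40344

Turán's theorem: ex(n, K_{r+1}) is achieved by the complete r-partite Turán graph T(n, r) with parts as balanced as possible, and is at most (1 − 1/r) · n^2/2. For r = 4, n = 328: the density bound is (3/4) · 107584/2 = 40344. Since 4 ∣ 328, the Turán graph T(328, 4) has parts of equal size 82, and its edge count e(T(328, 4)) = 40344 attains the density bound exactly.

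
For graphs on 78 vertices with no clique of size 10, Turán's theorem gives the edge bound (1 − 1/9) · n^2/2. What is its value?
Turán density bound = (8/9) · 78^2/2 = 2704

Turán's theorem: ex(n, K_{r+1}) is achieved by the complete r-partite Turán graph T(n, r) with parts as balanced as possible, and is at most (1 − 1/r) · n^2/2. For r = 9, n = 78: the density bound is (8/9) · 6084/2 = 2704. The integer-valued extremum is e(T(78, 9)) = 2703, which is strictly less than the density bound 2704 since 9 ∤ 78 (the parts of T(78, 9) cannot all be equal).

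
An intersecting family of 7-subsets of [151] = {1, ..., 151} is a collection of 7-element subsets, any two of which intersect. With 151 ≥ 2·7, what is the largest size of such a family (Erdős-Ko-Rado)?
max |F| = C(150, 6) = 14297000725

Erdős-Ko-Rado (1961): when n ≥ 2k, max |F| = C(n−1, k−1). The bound is attained by the star {A : i ∈ A} for any fixed i ∈ [n]. Here C(151−1, 7−1) = C(150, 6) = 14297000725.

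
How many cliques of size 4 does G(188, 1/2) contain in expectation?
E[# K_4] = C(188, 4) · (1/2)^C(4, 2) = 50404915 / 2^6 = 787576.796875

For each 4-subset S of vertices (there are C(188, 4) = 50404915 such S), let X_S = 1 if S induces a K_4 (all C(4, 2) = 6 edges present). Then P(X_S = 1) = (1/2)^6 = 1/64. By linearity of expectation, E[# K_4] = C(188, 4) · (1/2)^6 = 50404915 / 64 = 787576.796875.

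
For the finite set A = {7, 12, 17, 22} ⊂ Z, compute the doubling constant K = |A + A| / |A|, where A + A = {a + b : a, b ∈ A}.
K = |A + A| / |A| = 7/4

Enumerate A + A = {a + b : a, b ∈ A}. With |A| = 4, there are |A|^2 = 16 ordered sum pairs; collecting distinct values, A + A = {14, 19, 24, 29, 34, 39, 44}, so |A + A| = 7. Thus K = 7/4. Here |A + A| = 2|A| − 1 = 7, the minimum possible — so K = 7/4 is minimal, which holds iff A is an arithmetic progression.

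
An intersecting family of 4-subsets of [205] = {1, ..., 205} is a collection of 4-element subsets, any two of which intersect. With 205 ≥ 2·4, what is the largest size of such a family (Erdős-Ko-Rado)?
max |F| = C(204, 3) = 1394204

The Erdős-Ko-Rado theorem states: for n ≥ 2k, an intersecting family of k-subsets of an n-element set has size at most C(n − 1, k − 1), with equality for 'star' families {A ⊆ [n] : |A| = k, i ∈ A} (fix an element i). For n = 205, k = 4: C(204, 3) = 1394204.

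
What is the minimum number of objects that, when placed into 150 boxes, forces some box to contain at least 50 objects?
n = (50 − 1)·150 + 1 = 7351

By the generalised pigeonhole principle, to guarantee some box contains ≥ r objects we need more than (r − 1) · k objects total. Threshold: n = (r − 1) · k + 1. With r = 50 and k = 150: n = 49 · 150 + 1 = 7350 + 1 = 7351. For n = 7350 = 49 · 150, we can put exactly 49 objects in every box, avoiding 50 in any single one — so 7351 is tight.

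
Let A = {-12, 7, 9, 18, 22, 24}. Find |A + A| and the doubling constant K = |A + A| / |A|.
K = |A + A| / |A| = 20/6 = 10/3

Enumerate A + A = {a + b : a, b ∈ A}. With |A| = 6, there are |A|^2 = 36 ordered sum pairs; collecting distinct values, A + A = {-24, -5, -3, 6, 10, 12, 14, 16, 18, 25, 27, 29, 31, 33, 36, 40, 42, 44, 46, 48}, so |A + A| = 20. Thus K = 20/6 = 10/3. For comparison, the minimum possible |A + A| over all 6-element sets is 2·6 − 1 = 11 (so min K = 11/6), attained only by arithmetic progressions.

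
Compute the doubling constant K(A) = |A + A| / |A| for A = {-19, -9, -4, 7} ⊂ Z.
K = |A + A| / |A| = 10/4 = 5/2

Enumerate A + A = {a + b : a, b ∈ A}. With |A| = 4, there are |A|^2 = 16 ordered sum pairs; collecting distinct values, A + A = {-38, -28, -23, -18, -13, -12, -8, -2, 3, 14}, so |A + A| = 10. Thus K = 10/4 = 5/2. For comparison, the minimum possible |A + A| over all 4-element sets is 2·4 − 1 = 7 (so min K = 7/4), attained only by arithmetic progressions.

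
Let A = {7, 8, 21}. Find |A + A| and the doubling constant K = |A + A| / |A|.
K = |A + A| / |A| = 6/3 = 2

Enumerate A + A = {a + b : a, b ∈ A}. With |A| = 3, there are |A|^2 = 9 ordered sum pairs; collecting distinct values, A + A = {14, 15, 16, 28, 29, 42}, so |A + A| = 6. Thus K = 6/3 = 2. For comparison, the minimum possible |A + A| over all 3-element sets is 2·3 − 1 = 5 (so min K = 5/3), attained only by arithmetic progressions.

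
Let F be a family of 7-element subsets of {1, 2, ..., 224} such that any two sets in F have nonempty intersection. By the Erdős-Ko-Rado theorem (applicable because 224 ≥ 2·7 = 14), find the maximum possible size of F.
max |F| = C(223, 6) = 159602946217

Erdős-Ko-Rado (1961): when n ≥ 2k, max |F| = C(n−1, k−1). The bound is attained by the star {A : i ∈ A} for any fixed i ∈ [n]. Here C(224−1, 7−1) = C(223, 6) = 159602946217.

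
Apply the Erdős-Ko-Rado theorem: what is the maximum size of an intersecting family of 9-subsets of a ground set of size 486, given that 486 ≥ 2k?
max |F| = C(485, 8) = 71649055468439020

The Erdős-Ko-Rado theorem states: for n ≥ 2k, an intersecting family of k-subsets of an n-element set has size at most C(n − 1, k − 1), with equality for 'star' families {A ⊆ [n] : |A| = k, i ∈ A} (fix an element i). For n = 486, k = 9: C(485, 8) = 71649055468439020.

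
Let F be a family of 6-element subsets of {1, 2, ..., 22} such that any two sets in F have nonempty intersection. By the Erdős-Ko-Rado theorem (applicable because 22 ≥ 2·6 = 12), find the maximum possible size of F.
max |F| = C(21, 5) = 20349

The Erdős-Ko-Rado theorem states: for n ≥ 2k, an intersecting family of k-subsets of an n-element set has size at most C(n − 1, k − 1), with equality for 'star' families {A ⊆ [n] : |A| = k, i ∈ A} (fix an element i). For n = 22, k = 6: C(21, 5) = 20349.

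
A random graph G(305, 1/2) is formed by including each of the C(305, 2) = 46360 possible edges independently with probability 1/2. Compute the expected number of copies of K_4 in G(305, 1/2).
E[# K_4] = C(305, 4) · (1/2)^C(4, 2) = 353518180 / 2^6 = 88379545/16 = 5523721.5625

For each 4-subset S of vertices (there are C(305, 4) = 353518180 such S), let X_S = 1 if S induces a K_4 (all C(4, 2) = 6 edges present). Then P(X_S = 1) = (1/2)^6 = 1/64. By linearity of expectation, E[# K_4] = C(305, 4) · (1/2)^6 = 353518180 / 64 = 88379545/16 = 5523721.5625.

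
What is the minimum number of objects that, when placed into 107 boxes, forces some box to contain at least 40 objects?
n = (40 − 1)·107 + 1 = 4174

By the generalised pigeonhole principle, to guarantee some box contains ≥ r objects we need more than (r − 1) · k objects total. Threshold: n = (r − 1) · k + 1. With r = 40 and k = 107: n = 39 · 107 + 1 = 4173 + 1 = 4174. For n = 4173 = 39 · 107, we can put exactly 39 objects in every box, avoiding 40 in any single one — so 4174 is tight.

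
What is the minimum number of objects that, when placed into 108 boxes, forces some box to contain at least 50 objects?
n = (50 − 1)·108 + 1 = 5293

By the generalised pigeonhole principle, to guarantee some box contains ≥ r objects we need more than (r − 1) · k objects total. Threshold: n = (r − 1) · k + 1. With r = 50 and k = 108: n = 49 · 108 + 1 = 5292 + 1 = 5293. For n = 5292 = 49 · 108, we can put exactly 49 objects in every box, avoiding 50 in any single one — so 5293 is tight.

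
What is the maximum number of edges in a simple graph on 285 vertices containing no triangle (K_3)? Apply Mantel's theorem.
ex(285, K_3) = ⌊285^2/4⌋ = 20306

Mantel (1907): a triangle-free graph on n vertices has at most ⌊n^2/4⌋ edges, with equality for the complete bipartite graph K_{⌊n/2⌋, ⌈n/2⌉}. For n = 285: ⌊285^2/4⌋ = ⌊81225/4⌋ = 20306. The extremal graph is K_{142, 143}, which has 142·143 = 20306 edges.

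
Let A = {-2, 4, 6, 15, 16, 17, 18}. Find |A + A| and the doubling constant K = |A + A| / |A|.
K = |A + A| / |A| = 23/7

Enumerate A + A = {a + b : a, b ∈ A}. With |A| = 7, there are |A|^2 = 49 ordered sum pairs; collecting distinct values, A + A = {-4, 2, 4, 8, 10, 12, 13, 14, 15, 16, 19, 20, 21, 22, 23, 24, 30, 31, 32, 33, 34, 35, 36}, so |A + A| = 23. Thus K = 23/7. For comparison, the minimum possible |A + A| over all 7-element sets is 2·7 − 1 = 13 (so min K = 13/7), attained only by arithmetic progressions.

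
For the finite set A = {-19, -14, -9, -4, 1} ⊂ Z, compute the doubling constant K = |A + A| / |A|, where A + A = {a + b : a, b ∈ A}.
K = |A + A| / |A| = 9/5

Enumerate A + A = {a + b : a, b ∈ A}. With |A| = 5, there are |A|^2 = 25 ordered sum pairs; collecting distinct values, A + A = {-38, -33, -28, -23, -18, -13, -8, -3, 2}, so |A + A| = 9. Thus K = 9/5. Here |A + A| = 2|A| − 1 = 9, the minimum possible — so K = 9/5 is minimal, which holds iff A is an arithmetic progression.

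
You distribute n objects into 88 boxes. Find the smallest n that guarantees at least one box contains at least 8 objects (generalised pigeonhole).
n = (8 − 1)·88 + 1 = 617

By the generalised pigeonhole principle, to guarantee some box contains ≥ r objects we need more than (r − 1) · k objects total. Threshold: n = (r − 1) · k + 1. With r = 8 and k = 88: n = 7 · 88 + 1 = 616 + 1 = 617. For n = 616 = 7 · 88, we can put exactly 7 objects in every box, avoiding 8 in any single one — so 617 is tight.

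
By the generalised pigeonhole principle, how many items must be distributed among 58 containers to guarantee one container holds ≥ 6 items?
n = (6 − 1)·58 + 1 = 291

By the generalised pigeonhole principle, to guarantee some box contains ≥ r objects we need more than (r − 1) · k objects total. Threshold: n = (r − 1) · k + 1. With r = 6 and k = 58: n = 5 · 58 + 1 = 290 + 1 = 291. For n = 290 = 5 · 58, we can put exactly 5 objects in every box, avoiding 6 in any single one — so 291 is tight.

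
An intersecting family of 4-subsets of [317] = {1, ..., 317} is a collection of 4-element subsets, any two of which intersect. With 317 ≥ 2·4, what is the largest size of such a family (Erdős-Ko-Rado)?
max |F| = C(316, 3) = 5209260

Erdős-Ko-Rado (1961): when n ≥ 2k, max |F| = C(n−1, k−1). The bound is attained by the star {A : i ∈ A} for any fixed i ∈ [n]. Here C(317−1, 4−1) = C(316, 3) = 5209260.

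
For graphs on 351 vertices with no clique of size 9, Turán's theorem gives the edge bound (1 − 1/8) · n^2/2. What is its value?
Turán density bound = (7/8) · 351^2/2 = 862407/16 ≈ 53900.4375

Turán's theorem: ex(n, K_{r+1}) is achieved by the complete r-partite Turán graph T(n, r) with parts as balanced as possible, and is at most (1 − 1/r) · n^2/2. For r = 8, n = 351: the density bound is (7/8) · 123201/2 = 862407/16 ≈ 53900.4375. The integer-valued extremum is e(T(351, 8)) = 53900, which is strictly less than the density bound 862407/16 since 8 ∤ 351 (the parts of T(351, 8) cannot all be equal).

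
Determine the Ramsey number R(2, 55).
R(2, 55) = 55

R(2, k) = k for all k ≥ 2: in a 2-colouring of K_k, either some edge is red (a red K_2) or all edges are blue (a blue K_k). And K_{54} coloured all-blue has no blue K_55, so R(2, 55) > 54. Hence R(2, 55) = 55.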